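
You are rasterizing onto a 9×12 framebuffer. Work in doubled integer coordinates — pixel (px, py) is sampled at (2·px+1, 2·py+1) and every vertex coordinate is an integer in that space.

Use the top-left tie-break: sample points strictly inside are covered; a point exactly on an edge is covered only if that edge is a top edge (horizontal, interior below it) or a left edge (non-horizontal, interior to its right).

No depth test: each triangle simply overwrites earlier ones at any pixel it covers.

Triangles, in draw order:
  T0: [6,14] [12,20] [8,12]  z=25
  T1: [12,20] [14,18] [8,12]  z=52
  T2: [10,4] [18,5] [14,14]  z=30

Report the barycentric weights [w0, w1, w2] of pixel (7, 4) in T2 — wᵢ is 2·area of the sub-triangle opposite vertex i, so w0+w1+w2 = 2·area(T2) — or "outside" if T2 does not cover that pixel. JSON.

T0:
  2·area = 24  (B↔C swapped to make it positive)
  edge (6, 14)→(8, 12): d=(2,-2) top-left  bias=+0
  edge (8, 12)→(12, 20): d=(4,8) right/bottom  bias=-1
  edge (12, 20)→(6, 14): d=(-6,-6) top-left  bias=+0
    (8,1)@(17, 3): e=[0,-108,132] → .  [on edge]
    (7,2)@(15, 5): e=[0,-84,108] → .  [on edge]
    (6,3)@(13, 7): e=[0,-60,84] → .  [on edge]
    (0,4)@(1, 9): e=[-20,44,0] → .  [on edge]
    (5,4)@(11, 9): e=[0,-36,60] → .  [on edge]
    (1,5)@(3, 11): e=[-12,36,0] → .  [on edge]
    (4,5)@(9, 11): e=[0,-12,36] → .  [on edge]
    (2,6)@(5, 13): e=[-4,28,0] → .  [on edge]
    (3,6)@(7, 13): e=[0,12,12] → X  [on edge]
    (4,6)@(9, 13): e=[4,-4,24] → .
    (2,7)@(5, 15): e=[0,36,-12] → .  [on edge]
    (3,7)@(7, 15): e=[4,20,0] → X  [on edge]
    (1,8)@(3, 17): e=[0,60,-36] → .  [on edge]
    (4,8)@(9, 17): e=[12,12,0] → X  [on edge]
    (0,9)@(1, 19): e=[0,84,-60] → .  [on edge]
    (5,9)@(11, 19): e=[20,4,0] → X  [on edge]
    (6,10)@(13, 21): e=[28,-4,0] → .  [on edge]
    (7,11)@(15, 23): e=[36,-12,0] → .  [on edge]
  covered (5 px):
    . . . . . . . . .
    . . . . . . . . .
    . . . . . . . . .
    . . . . . . . . .
    . . . . . . . . .
    . . . . . . . . .
    . . . X . . . . .
    . . . X X . . . .
    . . . . X . . . .
    . . . . . X . . .
    . . . . . . . . .
    . . . . . . . . .
T1:
  2·area = 24  (B↔C swapped to make it positive)
  edge (12, 20)→(8, 12): d=(-4,-8) top-left  bias=+0
  edge (8, 12)→(14, 18): d=(6,6) right/bottom  bias=-1
  edge (14, 18)→(12, 20): d=(-2,2) right/bottom  bias=-1
    (0,2)@(1, 5): e=[-28,0,52] → .  [on edge]
    (1,3)@(3, 7): e=[-20,0,44] → .  [on edge]
    (2,4)@(5, 9): e=[-12,0,36] → .  [on edge]
    (3,5)@(7, 11): e=[-4,0,28] → .  [on edge]
    (4,6)@(9, 13): e=[4,0,20] → .  [on edge]
    (5,7)@(11, 15): e=[12,0,12] → .  [on edge]
    (8,7)@(17, 15): e=[60,-36,0] → .  [on edge]
    (5,8)@(11, 17): e=[4,12,8] → X
    (6,8)@(13, 17): e=[20,0,4] → .  [on edge]
    (7,8)@(15, 17): e=[36,-12,0] → .  [on edge]
    (5,9)@(11, 19): e=[-4,24,4] → .
    (6,9)@(13, 19): e=[12,12,0] → .  [on edge]
    (7,9)@(15, 19): e=[28,0,-4] → .  [on edge]
    (5,10)@(11, 21): e=[-12,36,0] → .  [on edge]
    (8,10)@(17, 21): e=[36,0,-12] → .  [on edge]
    (4,11)@(9, 23): e=[-36,60,0] → .  [on edge]
  covered (1 px):
    . . . . . . . . .
    . . . . . . . . .
    . . . . . . . . .
    . . . . . . . . .
    . . . . . . . . .
    . . . . . . . . .
    . . . . . . . . .
    . . . . . . . . .
    . . . . . X . . .
    . . . . . . . . .
    . . . . . . . . .
    . . . . . . . . .
T2:
  2·area = 76
  edge (10, 4)→(18, 5): d=(8,1) right/bottom  bias=-1
  edge (18, 5)→(14, 14): d=(-4,9) right/bottom  bias=-1
  edge (14, 14)→(10, 4): d=(-4,-10) top-left  bias=+0
    (5,2)@(11, 5): e=[7,63,6] → X
    (6,2)@(13, 5): e=[5,45,26] → X
    (7,2)@(15, 5): e=[3,27,46] → X
    (8,2)@(17, 5): e=[1,9,66] → X
    (5,3)@(11, 7): e=[23,55,-2] → .
    (6,3)@(13, 7): e=[21,37,18] → X
    (6,4)@(13, 9): e=[37,29,10] → X
    (8,4)@(17, 9): e=[33,-7,50] → .
    (6,5)@(13, 11): e=[53,21,2] → X
    (8,5)@(17, 11): e=[49,-15,42] → .
    (6,6)@(13, 13): e=[69,13,-6] → .
    (7,6)@(15, 13): e=[67,-5,14] → .
  covered (11 px):
    . . . . . . . . .
    . . . . . . . . .
    . . . . . X X X X
    . . . . . . X X X
    . . . . . . X X .
    . . . . . . X X .
    . . . . . . . . .
    . . . . . . . . .
    . . . . . . . . .
    . . . . . . . . .
    . . . . . . . . .
    . . . . . . . . .

Final: [11,30,35]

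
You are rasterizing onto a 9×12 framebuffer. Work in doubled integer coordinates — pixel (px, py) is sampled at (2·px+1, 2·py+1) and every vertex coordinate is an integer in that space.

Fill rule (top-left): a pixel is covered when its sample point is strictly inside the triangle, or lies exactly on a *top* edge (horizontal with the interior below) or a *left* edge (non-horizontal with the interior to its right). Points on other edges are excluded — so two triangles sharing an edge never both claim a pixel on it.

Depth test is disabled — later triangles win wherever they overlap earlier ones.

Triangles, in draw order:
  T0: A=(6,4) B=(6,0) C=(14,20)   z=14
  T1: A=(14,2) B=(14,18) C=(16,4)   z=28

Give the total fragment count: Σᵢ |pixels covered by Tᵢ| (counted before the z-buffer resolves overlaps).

T0:
  2·area = 32
  edge (6, 4)→(6, 0): d=(0,-4) top-left  bias=+0
  edge (6, 0)→(14, 20): d=(8,20) right/bottom  bias=-1
  edge (14, 20)→(6, 4): d=(-8,-16) top-left  bias=+0
    (3,1)@(7, 3): e=[4,4,24] → X
    (4,1)@(9, 3): e=[12,-36,56] → .
    (3,2)@(7, 5): e=[4,20,8] → X
    (4,2)@(9, 5): e=[12,-20,40] → .
    (3,3)@(7, 7): e=[4,36,-8] → .
    (4,4)@(9, 9): e=[12,12,8] → X
    (5,4)@(11, 9): e=[20,-28,40] → .
    (4,5)@(9, 11): e=[12,28,-8] → .
    (5,6)@(11, 13): e=[20,4,8] → X
    (6,6)@(13, 13): e=[28,-36,40] → .
    (5,7)@(11, 15): e=[20,20,-8] → .
  covered (4 px):
    . . . . . . . . .
    . . . X . . . . .
    . . . X . . . . .
    . . . . . . . . .
    . . . . X . . . .
    . . . . . . . . .
    . . . . . X . . .
    . . . . . . . . .
    . . . . . . . . .
    . . . . . . . . .
    . . . . . . . . .
    . . . . . . . . .
T1:
  2·area = 32  (B↔C swapped to make it positive)
  edge (14, 2)→(16, 4): d=(2,2) right/bottom  bias=-1
  edge (16, 4)→(14, 18): d=(-2,14) right/bottom  bias=-1
  edge (14, 18)→(14, 2): d=(0,-16) top-left  bias=+0
    (6,0)@(13, 1): e=[0,48,-16] → .  [on edge]
    (7,1)@(15, 3): e=[0,16,16] → .  [on edge]
    (7,2)@(15, 5): e=[4,12,16] → X
    (8,2)@(17, 5): e=[0,-16,48] → .  [on edge]
    (7,3)@(15, 7): e=[8,8,16] → X
    (8,3)@(17, 7): e=[4,-20,48] → .
    (7,4)@(15, 9): e=[12,4,16] → X
    (8,4)@(17, 9): e=[8,-24,48] → .
    (7,5)@(15, 11): e=[16,0,16] → .  [on edge]
  covered (3 px):
    . . . . . . . . .
    . . . . . . . . .
    . . . . . . . X .
    . . . . . . . X .
    . . . . . . . X .
    . . . . . . . . .
    . . . . . . . . .
    . . . . . . . . .
    . . . . . . . . .
    . . . . . . . . .
    . . . . . . . . .
    . . . . . . . . .

Answer: 7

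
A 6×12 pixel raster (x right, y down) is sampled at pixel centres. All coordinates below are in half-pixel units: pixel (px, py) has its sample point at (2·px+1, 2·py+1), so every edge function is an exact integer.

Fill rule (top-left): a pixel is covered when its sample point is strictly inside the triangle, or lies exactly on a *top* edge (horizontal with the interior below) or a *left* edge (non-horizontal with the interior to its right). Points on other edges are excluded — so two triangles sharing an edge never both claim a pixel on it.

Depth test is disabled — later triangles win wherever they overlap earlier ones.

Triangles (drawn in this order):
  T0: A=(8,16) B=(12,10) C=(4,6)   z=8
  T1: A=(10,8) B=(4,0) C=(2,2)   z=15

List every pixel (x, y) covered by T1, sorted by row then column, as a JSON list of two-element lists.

T0:
  2·area = 64  (B↔C swapped to make it positive)
  edge (8, 16)→(4, 6): d=(-4,-10) top-left  bias=+0
  edge (4, 6)→(12, 10): d=(8,4) right/bottom  bias=-1
  edge (12, 10)→(8, 16): d=(-4,6) right/bottom  bias=-1
    (2,3)@(5, 7): e=[6,4,54] → X
    (3,3)@(7, 7): e=[26,-4,42] → .
    (2,4)@(5, 9): e=[-2,20,46] → .
    (3,4)@(7, 9): e=[18,12,34] → X
    (4,4)@(9, 9): e=[38,4,22] → X
    (5,4)@(11, 9): e=[58,-4,10] → .
    (3,5)@(7, 11): e=[10,28,26] → X
    (5,5)@(11, 11): e=[50,12,2] → X
    (3,6)@(7, 13): e=[2,44,18] → X
    (5,6)@(11, 13): e=[42,28,-6] → .
    (3,7)@(7, 15): e=[-6,60,10] → .
    (4,7)@(9, 15): e=[14,52,-2] → .
  covered (8 px):
    . . . . . .
    . . . . . .
    . . . . . .
    . . X . . .
    . . . X X .
    . . . X X X
    . . . X X .
    . . . . . .
    . . . . . .
    . . . . . .
    . . . . . .
    . . . . . .
T1:
  2·area = 28  (B↔C swapped to make it positive)
  edge (10, 8)→(2, 2): d=(-8,-6) top-left  bias=+0
  edge (2, 2)→(4, 0): d=(2,-2) top-left  bias=+0
  edge (4, 0)→(10, 8): d=(6,8) right/bottom  bias=-1
    (1,0)@(3, 1): e=[14,0,14] → X  [on edge]
    (2,0)@(5, 1): e=[26,4,-2] → .
    (0,1)@(1, 3): e=[-14,0,42] → .  [on edge]
    (1,1)@(3, 3): e=[-2,4,26] → .
    (2,1)@(5, 3): e=[10,8,10] → X
    (3,1)@(7, 3): e=[22,12,-6] → .
    (2,2)@(5, 5): e=[-6,12,22] → .
    (3,2)@(7, 5): e=[6,16,6] → X
    (4,2)@(9, 5): e=[18,20,-10] → .
    (3,3)@(7, 7): e=[-10,20,18] → .
    (4,3)@(9, 7): e=[2,24,2] → X
    (5,3)@(11, 7): e=[14,28,-14] → .
  covered (4 px):
    . X . . . .
    . . X . . .
    . . . X . .
    . . . . X .
    . . . . . .
    . . . . . .
    . . . . . .
    . . . . . .
    . . . . . .
    . . . . . .
    . . . . . .
    . . . . . .

Answer: [[1,0],[2,1],[3,2],[4,3]]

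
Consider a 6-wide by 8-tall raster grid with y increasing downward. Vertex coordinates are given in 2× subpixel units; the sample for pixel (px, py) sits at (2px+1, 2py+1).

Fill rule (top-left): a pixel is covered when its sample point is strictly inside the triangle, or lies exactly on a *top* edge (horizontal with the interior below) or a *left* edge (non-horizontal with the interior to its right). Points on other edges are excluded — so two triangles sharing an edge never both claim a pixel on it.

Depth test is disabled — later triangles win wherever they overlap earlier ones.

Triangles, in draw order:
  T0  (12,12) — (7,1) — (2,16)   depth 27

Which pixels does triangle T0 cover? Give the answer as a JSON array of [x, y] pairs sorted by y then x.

T0:
  2·area = 130  (B↔C swapped to make it positive)
  edge (12, 12)→(2, 16): d=(-10,4) right/bottom  bias=-1
  edge (2, 16)→(7, 1): d=(5,-15) top-left  bias=+0
  edge (7, 1)→(12, 12): d=(5,11) right/bottom  bias=-1
    (3,0)@(7, 1): e=[130,0,0] → ·  [on edge]
    (3,1)@(7, 3): e=[110,10,10] → #
    (4,1)@(9, 3): e=[102,40,-12] → ·
    (3,2)@(7, 5): e=[90,20,20] → #
    (4,2)@(9, 5): e=[82,50,-2] → ·
    (2,3)@(5, 7): e=[78,0,52] → #  [on edge]
    (4,3)@(9, 7): e=[62,60,8] → #
    (5,3)@(11, 7): e=[54,90,-14] → ·
    (2,4)@(5, 9): e=[58,10,62] → #
    (5,4)@(11, 9): e=[34,100,-4] → ·
    (2,5)@(5, 11): e=[38,20,72] → #
    (5,5)@(11, 11): e=[14,110,6] → #
    (1,6)@(3, 13): e=[26,0,104] → #  [on edge]
  covered (17 px):
    · · · · · ·
    · · · # · ·
    · · · # · ·
    · · # # # ·
    · · # # # ·
    · · # # # #
    · # # # # ·
    · # · · · ·

Answer: [[3,1],[3,2],[2,3],[3,3],[4,3],[2,4],[3,4],[4,4],[2,5],[3,5],[4,5],[5,5],[1,6],[2,6],[3,6],[4,6],[1,7]]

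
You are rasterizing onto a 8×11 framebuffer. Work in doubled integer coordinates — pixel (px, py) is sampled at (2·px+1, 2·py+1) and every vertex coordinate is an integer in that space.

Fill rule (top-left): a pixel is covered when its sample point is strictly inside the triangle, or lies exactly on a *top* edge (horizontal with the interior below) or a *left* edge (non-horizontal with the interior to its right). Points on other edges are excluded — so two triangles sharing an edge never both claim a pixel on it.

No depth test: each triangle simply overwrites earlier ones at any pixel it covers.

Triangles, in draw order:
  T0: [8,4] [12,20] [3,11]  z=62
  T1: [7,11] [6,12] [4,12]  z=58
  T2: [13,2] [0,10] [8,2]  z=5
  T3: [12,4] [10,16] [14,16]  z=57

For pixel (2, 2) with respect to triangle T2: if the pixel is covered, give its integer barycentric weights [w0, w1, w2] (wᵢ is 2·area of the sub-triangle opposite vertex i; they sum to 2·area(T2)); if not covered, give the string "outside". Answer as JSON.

T0:
  2·area = 108
  edge (8, 4)→(12, 20): d=(4,16) right/bottom  bias=-1
  edge (12, 20)→(3, 11): d=(-9,-9) top-left  bias=+0
  edge (3, 11)→(8, 4): d=(5,-7) top-left  bias=+0
    (3,3)@(7, 7): e=[28,72,8] → X
    (4,3)@(9, 7): e=[-4,90,22] → .
    (0,4)@(1, 9): e=[132,0,-24] → .  [on edge]
    (2,4)@(5, 9): e=[68,36,4] → X
    (4,4)@(9, 9): e=[4,72,32] → X
    (5,4)@(11, 9): e=[-28,90,46] → .
    (1,5)@(3, 11): e=[108,0,0] → X  [on edge]
    (5,5)@(11, 11): e=[-20,72,56] → .
    (1,6)@(3, 13): e=[116,-18,10] → .
    (2,6)@(5, 13): e=[84,0,24] → X  [on edge]
    (5,6)@(11, 13): e=[-12,54,66] → .
    (2,7)@(5, 15): e=[92,-18,34] → .
    (3,7)@(7, 15): e=[60,0,48] → X  [on edge]
    (4,8)@(9, 17): e=[36,0,72] → X  [on edge]
    (5,9)@(11, 19): e=[12,0,96] → X  [on edge]
    (6,10)@(13, 21): e=[-12,0,120] → .  [on edge]
  covered (16 px):
    . . . . . . . .
    . . . . . . . .
    . . . . . . . .
    . . . X . . . .
    . . X X X . . .
    . X X X X . . .
    . . X X X . . .
    . . . X X . . .
    . . . . X X . .
    . . . . . X . .
    . . . . . . . .
T1:
  2·area = 2
  edge (7, 11)→(6, 12): d=(-1,1) right/bottom  bias=-1
  edge (6, 12)→(4, 12): d=(-2,0) right/bottom  bias=-1
  edge (4, 12)→(7, 11): d=(3,-1) top-left  bias=+0
    (7,1)@(15, 3): e=[0,18,-16] → .  [on edge]
    (6,2)@(13, 5): e=[0,14,-12] → .  [on edge]
    (5,3)@(11, 7): e=[0,10,-8] → .  [on edge]
    (4,4)@(9, 9): e=[0,6,-4] → .  [on edge]
    (6,4)@(13, 9): e=[-4,6,0] → .  [on edge]
    (3,5)@(7, 11): e=[0,2,0] → .  [on edge]
    (0,6)@(1, 13): e=[4,-2,0] → .  [on edge]
    (2,6)@(5, 13): e=[0,-2,4] → .  [on edge]
    (1,7)@(3, 15): e=[0,-6,8] → .  [on edge]
    (0,8)@(1, 17): e=[0,-10,12] → .  [on edge]
  covered (0 px):
    . . . . . . . .
    . . . . . . . .
    . . . . . . . .
    . . . . . . . .
    . . . . . . . .
    . . . . . . . .
    . . . . . . . .
    . . . . . . . .
    . . . . . . . .
    . . . . . . . .
    . . . . . . . .
T2:
  2·area = 40
  edge (13, 2)→(0, 10): d=(-13,8) right/bottom  bias=-1
  edge (0, 10)→(8, 2): d=(8,-8) top-left  bias=+0
  edge (8, 2)→(13, 2): d=(5,0) top-left  bias=+0
    (4,0)@(9, 1): e=[45,0,-5] → .  [on edge]
    (3,1)@(7, 3): e=[35,0,5] → X  [on edge]
    (4,1)@(9, 3): e=[19,16,5] → X
    (5,1)@(11, 3): e=[3,32,5] → X
    (6,1)@(13, 3): e=[-13,48,5] → .
    (2,2)@(5, 5): e=[25,0,15] → X  [on edge]
    (4,2)@(9, 5): e=[-7,32,15] → .
    (5,2)@(11, 5): e=[-23,48,15] → .
    (1,3)@(3, 7): e=[15,0,25] → X  [on edge]
    (2,3)@(5, 7): e=[-1,16,25] → .
    (3,3)@(7, 7): e=[-17,32,25] → .
    (0,4)@(1, 9): e=[5,0,35] → X  [on edge]
  covered (7 px):
    . . . . . . . .
    . . . X X X . .
    . . X X . . . .
    . X . . . . . .
    X . . . . . . .
    . . . . . . . .
    . . . . . . . .
    . . . . . . . .
    . . . . . . . .
    . . . . . . . .
    . . . . . . . .
T3:
  2·area = 48  (B↔C swapped to make it positive)
  edge (12, 4)→(14, 16): d=(2,12) right/bottom  bias=-1
  edge (14, 16)→(10, 16): d=(-4,0) right/bottom  bias=-1
  edge (10, 16)→(12, 4): d=(2,-12) top-left  bias=+0
    (5,5)@(11, 11): e=[26,20,2] → X
    (6,5)@(13, 11): e=[2,20,26] → X
    (7,5)@(15, 11): e=[-22,20,50] → .
    (5,6)@(11, 13): e=[30,12,6] → X
    (7,6)@(15, 13): e=[-18,12,54] → .
    (5,7)@(11, 15): e=[34,4,10] → X
    (7,7)@(15, 15): e=[-14,4,58] → .
    (5,8)@(11, 17): e=[38,-4,14] → .
    (6,8)@(13, 17): e=[14,-4,38] → .
  covered (6 px):
    . . . . . . . .
    . . . . . . . .
    . . . . . . . .
    . . . . . . . .
    . . . . . . . .
    . . . . . X X .
    . . . . . X X .
    . . . . . X X .
    . . . . . . . .
    . . . . . . . .
    . . . . . . . .

Answer: [0,15,25]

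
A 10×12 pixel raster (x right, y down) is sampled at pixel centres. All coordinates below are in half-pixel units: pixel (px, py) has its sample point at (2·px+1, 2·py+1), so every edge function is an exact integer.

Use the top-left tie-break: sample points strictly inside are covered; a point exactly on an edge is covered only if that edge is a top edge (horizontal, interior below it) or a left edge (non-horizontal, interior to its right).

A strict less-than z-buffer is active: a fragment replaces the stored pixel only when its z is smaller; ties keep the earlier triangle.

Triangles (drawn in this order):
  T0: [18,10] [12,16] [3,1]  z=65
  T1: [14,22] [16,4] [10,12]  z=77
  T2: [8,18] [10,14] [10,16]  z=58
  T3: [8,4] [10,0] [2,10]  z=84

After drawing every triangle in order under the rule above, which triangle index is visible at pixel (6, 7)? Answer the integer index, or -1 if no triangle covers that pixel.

T0:
  2·area = 144
  edge (18, 10)→(12, 16): d=(-6,6) right/bottom  bias=-1
  edge (12, 16)→(3, 1): d=(-9,-15) top-left  bias=+0
  edge (3, 1)→(18, 10): d=(15,9) right/bottom  bias=-1
    (1,0)@(3, 1): e=[144,0,0] → .  [on edge]
    (2,1)@(5, 3): e=[120,12,12] → X
    (3,1)@(7, 3): e=[108,42,-6] → .
    (2,2)@(5, 5): e=[108,-6,42] → .
    (3,2)@(7, 5): e=[96,24,24] → X
    (4,2)@(9, 5): e=[84,54,6] → X
    (5,2)@(11, 5): e=[72,84,-12] → .
    (3,3)@(7, 7): e=[84,6,54] → X
    (5,3)@(11, 7): e=[60,66,18] → X
    (6,3)@(13, 7): e=[48,96,0] → .  [on edge]
    (3,4)@(7, 9): e=[72,-12,84] → .
    (4,4)@(9, 9): e=[60,18,66] → X
    (9,4)@(19, 9): e=[0,168,-24] → .  [on edge]
    (4,5)@(9, 11): e=[48,0,96] → X  [on edge]
    (8,5)@(17, 11): e=[0,120,24] → .  [on edge]
    (7,6)@(15, 13): e=[0,72,72] → .  [on edge]
    (6,7)@(13, 15): e=[0,24,120] → .  [on edge]
    (5,8)@(11, 17): e=[0,-24,168] → .  [on edge]
    (4,9)@(9, 19): e=[0,-72,216] → .  [on edge]
    (3,10)@(7, 21): e=[0,-120,264] → .  [on edge]
    (7,10)@(15, 21): e=[-48,0,192] → .  [on edge]
    (2,11)@(5, 23): e=[0,-168,312] → .  [on edge]
  covered (16 px):
    . . . . . . . . . .
    . . X . . . . . . .
    . . . X X . . . . .
    . . . X X X . . . .
    . . . . X X X X . .
    . . . . X X X X . .
    . . . . . X X . . .
    . . . . . . . . . .
    . . . . . . . . . .
    . . . . . . . . . .
    . . . . . . . . . .
    . . . . . . . . . .
T1:
  2·area = 92  (B↔C swapped to make it positive)
  edge (14, 22)→(10, 12): d=(-4,-10) top-left  bias=+0
  edge (10, 12)→(16, 4): d=(6,-8) top-left  bias=+0
  edge (16, 4)→(14, 22): d=(-2,18) right/bottom  bias=-1
    (7,3)@(15, 7): e=[70,10,12] → X
    (8,3)@(17, 7): e=[90,26,-24] → .
    (6,4)@(13, 9): e=[42,6,44] → X
    (8,4)@(17, 9): e=[82,38,-28] → .
    (5,5)@(11, 11): e=[14,2,76] → X
    (8,5)@(17, 11): e=[74,50,-32] → .
    (5,6)@(11, 13): e=[6,14,72] → X
    (7,6)@(15, 13): e=[46,46,0] → .  [on edge]
    (5,7)@(11, 15): e=[-2,26,68] → .
    (6,7)@(13, 15): e=[18,42,32] → X
    (7,7)@(15, 15): e=[38,58,-4] → .
    (6,8)@(13, 17): e=[10,54,28] → X
  covered (11 px):
    . . . . . . . . . .
    . . . . . . . . . .
    . . . . . . . . . .
    . . . . . . . X . .
    . . . . . . X X . .
    . . . . . X X X . .
    . . . . . X X . . .
    . . . . . . X . . .
    . . . . . . X . . .
    . . . . . . X . . .
    . . . . . . . . . .
    . . . . . . . . . .
T2:
  2·area = 4
  edge (8, 18)→(10, 14): d=(2,-4) top-left  bias=+0
  edge (10, 14)→(10, 16): d=(0,2) right/bottom  bias=-1
  edge (10, 16)→(8, 18): d=(-2,2) right/bottom  bias=-1
    (9,3)@(19, 7): e=[22,-18,0] → .  [on edge]
    (8,4)@(17, 9): e=[18,-14,0] → .  [on edge]
    (7,5)@(15, 11): e=[14,-10,0] → .  [on edge]
    (6,6)@(13, 13): e=[10,-6,0] → .  [on edge]
    (5,7)@(11, 15): e=[6,-2,0] → .  [on edge]
    (4,8)@(9, 17): e=[2,2,0] → .  [on edge]
    (3,9)@(7, 19): e=[-2,6,0] → .  [on edge]
    (2,10)@(5, 21): e=[-6,10,0] → .  [on edge]
    (1,11)@(3, 23): e=[-10,14,0] → .  [on edge]
  covered (0 px):
    . . . . . . . . . .
    . . . . . . . . . .
    . . . . . . . . . .
    . . . . . . . . . .
    . . . . . . . . . .
    . . . . . . . . . .
    . . . . . . . . . .
    . . . . . . . . . .
    . . . . . . . . . .
    . . . . . . . . . .
    . . . . . . . . . .
    . . . . . . . . . .
T3:
  2·area = 12  (B↔C swapped to make it positive)
  edge (8, 4)→(2, 10): d=(-6,6) right/bottom  bias=-1
  edge (2, 10)→(10, 0): d=(8,-10) top-left  bias=+0
  edge (10, 0)→(8, 4): d=(-2,4) right/bottom  bias=-1
    (5,0)@(11, 1): e=[0,18,-6] → .  [on edge]
    (4,1)@(9, 3): e=[0,14,-2] → .  [on edge]
    (3,2)@(7, 5): e=[0,10,2] → .  [on edge]
    (2,3)@(5, 7): e=[0,6,6] → .  [on edge]
    (1,4)@(3, 9): e=[0,2,10] → .  [on edge]
    (0,5)@(1, 11): e=[0,-2,14] → .  [on edge]
  covered (0 px):
    . . . . . . . . . .
    . . . . . . . . . .
    . . . . . . . . . .
    . . . . . . . . . .
    . . . . . . . . . .
    . . . . . . . . . .
    . . . . . . . . . .
    . . . . . . . . . .
    . . . . . . . . . .
    . . . . . . . . . .
    . . . . . . . . . .
    . . . . . . . . . .

Z-buffer (winner per pixel, '.' = empty):
  . . . . . . . . . .
  . . 0 . . . . . . .
  . . . 0 0 . . . . .
  . . . 0 0 0 . 1 . .
  . . . . 0 0 0 0 . .
  . . . . 0 0 0 0 . .
  . . . . . 0 0 . . .
  . . . . . . 1 . . .
  . . . . . . 1 . . .
  . . . . . . 1 . . .
  . . . . . . . . . .
  . . . . . . . . . .

Answer: 1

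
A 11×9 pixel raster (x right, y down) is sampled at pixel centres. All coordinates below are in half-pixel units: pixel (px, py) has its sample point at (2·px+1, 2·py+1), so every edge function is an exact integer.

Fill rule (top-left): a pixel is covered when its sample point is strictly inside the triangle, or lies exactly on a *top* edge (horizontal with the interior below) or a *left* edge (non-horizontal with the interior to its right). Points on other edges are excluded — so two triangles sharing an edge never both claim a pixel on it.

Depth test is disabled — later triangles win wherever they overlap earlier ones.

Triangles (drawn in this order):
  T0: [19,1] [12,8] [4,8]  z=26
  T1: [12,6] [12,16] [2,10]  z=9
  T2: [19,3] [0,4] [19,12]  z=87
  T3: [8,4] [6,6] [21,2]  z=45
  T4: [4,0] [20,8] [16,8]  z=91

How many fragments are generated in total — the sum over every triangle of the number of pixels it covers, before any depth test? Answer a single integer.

T0:
  2·area = 56
  edge (19, 1)→(12, 8): d=(-7,7) right/bottom  bias=-1
  edge (12, 8)→(4, 8): d=(-8,0) right/bottom  bias=-1
  edge (4, 8)→(19, 1): d=(15,-7) top-left  bias=+0
    (9,0)@(19, 1): e=[0,56,0] → ·  [on edge]
    (7,1)@(15, 3): e=[14,40,2] → █
    (8,1)@(17, 3): e=[0,40,16] → ·  [on edge]
    (5,2)@(11, 5): e=[28,24,4] → █
    (6,2)@(13, 5): e=[14,24,18] → █
    (7,2)@(15, 5): e=[0,24,32] → ·  [on edge]
    (3,3)@(7, 7): e=[42,8,6] → █
    (4,3)@(9, 7): e=[28,8,20] → █
    (6,3)@(13, 7): e=[0,8,48] → ·  [on edge]
    (3,4)@(7, 9): e=[28,-8,36] → ·
    (4,4)@(9, 9): e=[14,-8,50] → ·
    (5,4)@(11, 9): e=[0,-8,64] → ·  [on edge]
    (4,5)@(9, 11): e=[0,-24,80] → ·  [on edge]
    (3,6)@(7, 13): e=[0,-40,96] → ·  [on edge]
    (2,7)@(5, 15): e=[0,-56,112] → ·  [on edge]
    (1,8)@(3, 17): e=[0,-72,128] → ·  [on edge]
  covered (6 px):
    · · · · · · · · · · ·
    · · · · · · · █ · · ·
    · · · · · █ █ · · · ·
    · · · █ █ █ · · · · ·
    · · · · · · · · · · ·
    · · · · · · · · · · ·
    · · · · · · · · · · ·
    · · · · · · · · · · ·
    · · · · · · · · · · ·
T1:
  2·area = 100
  edge (12, 6)→(12, 16): d=(0,10) right/bottom  bias=-1
  edge (12, 16)→(2, 10): d=(-10,-6) top-left  bias=+0
  edge (2, 10)→(12, 6): d=(10,-4) top-left  bias=+0
    (5,3)@(11, 7): e=[10,84,6] → █
    (6,3)@(13, 7): e=[-10,96,14] → ·
    (2,4)@(5, 9): e=[70,28,2] → █
    (3,4)@(7, 9): e=[50,40,10] → █
    (4,4)@(9, 9): e=[30,52,18] → █
    (6,4)@(13, 9): e=[-10,76,34] → ·
    (2,5)@(5, 11): e=[70,8,22] → █
    (6,5)@(13, 11): e=[-10,56,54] → ·
    (2,6)@(5, 13): e=[70,-12,42] → ·
    (3,6)@(7, 13): e=[50,0,50] → █  [on edge]
    (6,6)@(13, 13): e=[-10,36,74] → ·
    (3,7)@(7, 15): e=[50,-20,70] → ·
  covered (13 px):
    · · · · · · · · · · ·
    · · · · · · · · · · ·
    · · · · · · · · · · ·
    · · · · · █ · · · · ·
    · · █ █ █ █ · · · · ·
    · · █ █ █ █ · · · · ·
    · · · █ █ █ · · · · ·
    · · · · · █ · · · · ·
    · · · · · · · · · · ·
T2:
  2·area = 171  (B↔C swapped to make it positive)
  edge (19, 3)→(19, 12): d=(0,9) right/bottom  bias=-1
  edge (19, 12)→(0, 4): d=(-19,-8) top-left  bias=+0
  edge (0, 4)→(19, 3): d=(19,-1) top-left  bias=+0
    (9,0)@(19, 1): e=[0,209,-38] → ·  [on edge]
    (9,1)@(19, 3): e=[0,171,0] → ·  [on edge]
    (1,2)@(3, 5): e=[144,5,22] → █
    (2,2)@(5, 5): e=[126,21,24] → █
    (3,2)@(7, 5): e=[108,37,26] → █
    (4,2)@(9, 5): e=[90,53,28] → █
    (5,2)@(11, 5): e=[72,69,30] → █
    (6,2)@(13, 5): e=[54,85,32] → █
    (7,2)@(15, 5): e=[36,101,34] → █
    (8,2)@(17, 5): e=[18,117,36] → █
    (9,2)@(19, 5): e=[0,133,38] → ·  [on edge]
    (1,3)@(3, 7): e=[144,-33,60] → ·
    (9,3)@(19, 7): e=[0,95,76] → ·  [on edge]
    (9,4)@(19, 9): e=[0,57,114] → ·  [on edge]
    (9,5)@(19, 11): e=[0,19,152] → ·  [on edge]
    (9,6)@(19, 13): e=[0,-19,190] → ·  [on edge]
    (9,7)@(19, 15): e=[0,-57,228] → ·  [on edge]
    (9,8)@(19, 17): e=[0,-95,266] → ·  [on edge]
  covered (17 px):
    · · · · · · · · · · ·
    · · · · · · · · · · ·
    · █ █ █ █ █ █ █ █ · ·
    · · · · █ █ █ █ █ · ·
    · · · · · · █ █ █ · ·
    · · · · · · · · █ · ·
    · · · · · · · · · · ·
    · · · · · · · · · · ·
    · · · · · · · · · · ·
T3:
  2·area = 22  (B↔C swapped to make it positive)
  edge (8, 4)→(21, 2): d=(13,-2) top-left  bias=+0
  edge (21, 2)→(6, 6): d=(-15,4) right/bottom  bias=-1
  edge (6, 6)→(8, 4): d=(2,-2) top-left  bias=+0
    (5,0)@(11, 1): e=[-33,55,0] → ·  [on edge]
    (4,1)@(9, 3): e=[-11,33,0] → ·  [on edge]
    (7,1)@(15, 3): e=[1,9,12] → █
    (8,1)@(17, 3): e=[5,1,16] → █
    (9,1)@(19, 3): e=[9,-7,20] → ·
    (3,2)@(7, 5): e=[11,11,0] → █  [on edge]
    (4,2)@(9, 5): e=[15,3,4] → █
    (5,2)@(11, 5): e=[19,-5,8] → ·
    (7,2)@(15, 5): e=[27,-21,16] → ·
    (8,2)@(17, 5): e=[31,-29,20] → ·
    (2,3)@(5, 7): e=[33,-11,0] → ·  [on edge]
    (3,3)@(7, 7): e=[37,-19,4] → ·
    (1,4)@(3, 9): e=[55,-33,0] → ·  [on edge]
    (0,5)@(1, 11): e=[77,-55,0] → ·  [on edge]
  covered (4 px):
    · · · · · · · · · · ·
    · · · · · · · █ █ · ·
    · · · █ █ · · · · · ·
    · · · · · · · · · · ·
    · · · · · · · · · · ·
    · · · · · · · · · · ·
    · · · · · · · · · · ·
    · · · · · · · · · · ·
    · · · · · · · · · · ·
T4:
  2·area = 32
  edge (4, 0)→(20, 8): d=(16,8) right/bottom  bias=-1
  edge (20, 8)→(16, 8): d=(-4,0) right/bottom  bias=-1
  edge (16, 8)→(4, 0): d=(-12,-8) top-left  bias=+0
    (4,1)@(9, 3): e=[8,20,4] → █
    (5,1)@(11, 3): e=[-8,20,20] → ·
    (4,2)@(9, 5): e=[40,12,-20] → ·
    (6,2)@(13, 5): e=[8,12,12] → █
    (7,2)@(15, 5): e=[-8,12,28] → ·
    (6,3)@(13, 7): e=[40,4,-12] → ·
    (7,3)@(15, 7): e=[24,4,4] → █
    (8,3)@(17, 7): e=[8,4,20] → █
    (9,3)@(19, 7): e=[-8,4,36] → ·
    (7,4)@(15, 9): e=[56,-4,-20] → ·
    (8,4)@(17, 9): e=[40,-4,-4] → ·
  covered (4 px):
    · · · · · · · · · · ·
    · · · · █ · · · · · ·
    · · · · · · █ · · · ·
    · · · · · · · █ █ · ·
    · · · · · · · · · · ·
    · · · · · · · · · · ·
    · · · · · · · · · · ·
    · · · · · · · · · · ·
    · · · · · · · · · · ·

Result: 44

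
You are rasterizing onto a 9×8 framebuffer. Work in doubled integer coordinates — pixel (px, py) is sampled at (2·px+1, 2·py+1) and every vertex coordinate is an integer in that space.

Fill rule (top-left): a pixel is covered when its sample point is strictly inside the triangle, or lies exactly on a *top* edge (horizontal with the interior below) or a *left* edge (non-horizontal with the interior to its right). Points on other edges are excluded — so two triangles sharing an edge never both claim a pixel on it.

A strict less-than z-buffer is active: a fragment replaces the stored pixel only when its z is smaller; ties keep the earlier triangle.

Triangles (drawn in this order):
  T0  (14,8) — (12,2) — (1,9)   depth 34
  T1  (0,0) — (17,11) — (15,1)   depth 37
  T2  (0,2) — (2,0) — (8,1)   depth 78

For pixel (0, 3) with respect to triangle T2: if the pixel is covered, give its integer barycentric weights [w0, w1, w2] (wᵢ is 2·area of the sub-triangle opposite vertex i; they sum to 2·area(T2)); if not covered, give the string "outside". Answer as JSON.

T0:
  2·area = 80  (B↔C swapped to make it positive)
  edge (14, 8)→(1, 9): d=(-13,1) right/bottom  bias=-1
  edge (1, 9)→(12, 2): d=(11,-7) top-left  bias=+0
  edge (12, 2)→(14, 8): d=(2,6) right/bottom  bias=-1
    (5,1)@(11, 3): e=[68,4,8] → #
    (6,1)@(13, 3): e=[66,18,-4] → ·
    (4,2)@(9, 5): e=[44,12,24] → #
    (6,2)@(13, 5): e=[40,40,0] → ·  [on edge]
    (2,3)@(5, 7): e=[22,6,52] → #
    (3,3)@(7, 7): e=[20,20,40] → #
    (6,3)@(13, 7): e=[14,62,4] → #
    (7,3)@(15, 7): e=[12,76,-8] → ·
    (0,4)@(1, 9): e=[0,0,80] → ·  [on edge]
    (2,4)@(5, 9): e=[-4,28,56] → ·
    (3,4)@(7, 9): e=[-6,42,44] → ·
    (4,4)@(9, 9): e=[-8,56,32] → ·
    (7,5)@(15, 11): e=[-40,120,0] → ·  [on edge]
  covered (8 px):
    · · · · · · · · ·
    · · · · · # · · ·
    · · · · # # · · ·
    · · # # # # # · ·
    · · · · · · · · ·
    · · · · · · · · ·
    · · · · · · · · ·
    · · · · · · · · ·
T1:
  2·area = 148  (B↔C swapped to make it positive)
  edge (0, 0)→(15, 1): d=(15,1) right/bottom  bias=-1
  edge (15, 1)→(17, 11): d=(2,10) right/bottom  bias=-1
  edge (17, 11)→(0, 0): d=(-17,-11) top-left  bias=+0
    (1,0)@(3, 1): e=[12,120,16] → #
    (2,0)@(5, 1): e=[10,100,38] → #
    (3,0)@(7, 1): e=[8,80,60] → #
    (4,0)@(9, 1): e=[6,60,82] → #
    (5,0)@(11, 1): e=[4,40,104] → #
    (6,0)@(13, 1): e=[2,20,126] → #
    (7,0)@(15, 1): e=[0,0,148] → ·  [on edge]
    (1,1)@(3, 3): e=[42,124,-18] → ·
    (2,1)@(5, 3): e=[40,104,4] → #
    (7,1)@(15, 3): e=[30,4,114] → #
    (8,1)@(17, 3): e=[28,-16,136] → ·
    (2,2)@(5, 5): e=[70,108,-30] → ·
    (8,5)@(17, 11): e=[148,0,0] → ·  [on edge]
  covered (20 px):
    · # # # # # # · ·
    · · # # # # # # ·
    · · · · # # # # ·
    · · · · · # # # ·
    · · · · · · · # ·
    · · · · · · · · ·
    · · · · · · · · ·
    · · · · · · · · ·
T2:
  2·area = 14
  edge (0, 2)→(2, 0): d=(2,-2) top-left  bias=+0
  edge (2, 0)→(8, 1): d=(6,1) right/bottom  bias=-1
  edge (8, 1)→(0, 2): d=(-8,1) right/bottom  bias=-1
    (0,0)@(1, 1): e=[0,7,7] → #  [on edge]
    (1,0)@(3, 1): e=[4,5,5] → #
    (2,0)@(5, 1): e=[8,3,3] → #
    (3,0)@(7, 1): e=[12,1,1] → #
    (4,0)@(9, 1): e=[16,-1,-1] → ·
    (0,1)@(1, 3): e=[4,19,-9] → ·
    (1,1)@(3, 3): e=[8,17,-11] → ·
    (2,1)@(5, 3): e=[12,15,-13] → ·
    (3,1)@(7, 3): e=[16,13,-15] → ·
  covered (4 px):
    # # # # · · · · ·
    · · · · · · · · ·
    · · · · · · · · ·
    · · · · · · · · ·
    · · · · · · · · ·
    · · · · · · · · ·
    · · · · · · · · ·
    · · · · · · · · ·

Answer: "outside"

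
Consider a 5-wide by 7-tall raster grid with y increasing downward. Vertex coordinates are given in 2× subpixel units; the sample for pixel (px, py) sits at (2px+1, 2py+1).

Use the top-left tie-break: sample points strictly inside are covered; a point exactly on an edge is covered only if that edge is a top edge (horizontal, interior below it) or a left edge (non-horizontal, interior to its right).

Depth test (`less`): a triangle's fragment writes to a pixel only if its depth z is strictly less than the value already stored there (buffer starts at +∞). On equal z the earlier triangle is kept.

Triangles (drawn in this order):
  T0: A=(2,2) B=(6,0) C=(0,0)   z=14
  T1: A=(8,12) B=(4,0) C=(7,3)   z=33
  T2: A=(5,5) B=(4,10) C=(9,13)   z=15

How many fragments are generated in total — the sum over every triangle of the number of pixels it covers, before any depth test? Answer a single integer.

T0:
  2·area = 12  (B↔C swapped to make it positive)
  edge (2, 2)→(0, 0): d=(-2,-2) top-left  bias=+0
  edge (0, 0)→(6, 0): d=(6,0) top-left  bias=+0
  edge (6, 0)→(2, 2): d=(-4,2) right/bottom  bias=-1
    (0,0)@(1, 1): e=[0,6,6] → █  [on edge]
    (1,0)@(3, 1): e=[4,6,2] → █
    (2,0)@(5, 1): e=[8,6,-2] → ·
    (0,1)@(1, 3): e=[-4,18,-2] → ·
    (1,1)@(3, 3): e=[0,18,-6] → ·  [on edge]
    (2,2)@(5, 5): e=[0,30,-18] → ·  [on edge]
    (3,3)@(7, 7): e=[0,42,-30] → ·  [on edge]
    (4,4)@(9, 9): e=[0,54,-42] → ·  [on edge]
  covered (2 px):
    █ █ · · ·
    · · · · ·
    · · · · ·
    · · · · ·
    · · · · ·
    · · · · ·
    · · · · ·
T1:
  2·area = 24
  edge (8, 12)→(4, 0): d=(-4,-12) top-left  bias=+0
  edge (4, 0)→(7, 3): d=(3,3) right/bottom  bias=-1
  edge (7, 3)→(8, 12): d=(1,9) right/bottom  bias=-1
    (2,0)@(5, 1): e=[8,0,16] → ·  [on edge]
    (2,1)@(5, 3): e=[0,6,18] → █  [on edge]
    (3,1)@(7, 3): e=[24,0,0] → ·  [on edge]
    (2,2)@(5, 5): e=[-8,12,20] → ·
    (3,2)@(7, 5): e=[16,6,2] → █
    (4,2)@(9, 5): e=[40,0,-16] → ·  [on edge]
    (3,3)@(7, 7): e=[8,12,4] → █
    (4,3)@(9, 7): e=[32,6,-14] → ·
    (3,4)@(7, 9): e=[0,18,6] → █  [on edge]
    (4,4)@(9, 9): e=[24,12,-12] → ·
    (3,5)@(7, 11): e=[-8,24,8] → ·
  covered (4 px):
    · · · · ·
    · · █ · ·
    · · · █ ·
    · · · █ ·
    · · · █ ·
    · · · · ·
    · · · · ·
T2:
  2·area = 28  (B↔C swapped to make it positive)
  edge (5, 5)→(9, 13): d=(4,8) right/bottom  bias=-1
  edge (9, 13)→(4, 10): d=(-5,-3) top-left  bias=+0
  edge (4, 10)→(5, 5): d=(1,-5) top-left  bias=+0
    (1,0)@(3, 1): e=[0,42,-14] → ·  [on edge]
    (2,2)@(5, 5): e=[0,28,0] → ·  [on edge]
    (2,3)@(5, 7): e=[8,18,2] → █
    (3,3)@(7, 7): e=[-8,24,12] → ·
    (2,4)@(5, 9): e=[16,8,4] → █
    (3,4)@(7, 9): e=[0,14,14] → ·  [on edge]
    (2,5)@(5, 11): e=[24,-2,6] → ·
    (3,5)@(7, 11): e=[8,4,16] → █
    (4,5)@(9, 11): e=[-8,10,26] → ·
    (3,6)@(7, 13): e=[16,-6,18] → ·
    (4,6)@(9, 13): e=[0,0,28] → ·  [on edge]
  covered (3 px):
    · · · · ·
    · · · · ·
    · · · · ·
    · · █ · ·
    · · █ · ·
    · · · █ ·
    · · · · ·

Answer: 9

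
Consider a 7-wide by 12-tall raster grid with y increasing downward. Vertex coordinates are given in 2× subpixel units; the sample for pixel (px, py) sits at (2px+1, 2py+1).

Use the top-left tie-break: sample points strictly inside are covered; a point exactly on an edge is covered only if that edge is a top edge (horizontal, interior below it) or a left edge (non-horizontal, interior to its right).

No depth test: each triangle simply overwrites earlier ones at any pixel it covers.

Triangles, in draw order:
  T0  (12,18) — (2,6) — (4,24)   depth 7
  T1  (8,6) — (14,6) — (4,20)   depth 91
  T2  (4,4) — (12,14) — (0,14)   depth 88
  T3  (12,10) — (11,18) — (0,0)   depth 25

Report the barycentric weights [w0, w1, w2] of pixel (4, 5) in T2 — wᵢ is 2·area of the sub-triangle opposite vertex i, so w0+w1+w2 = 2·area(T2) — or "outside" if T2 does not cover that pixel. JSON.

T0:
  2·area = 156  (B↔C swapped to make it positive)
  edge (12, 18)→(4, 24): d=(-8,6) right/bottom  bias=-1
  edge (4, 24)→(2, 6): d=(-2,-18) top-left  bias=+0
  edge (2, 6)→(12, 18): d=(10,12) right/bottom  bias=-1
    (1,4)@(3, 9): e=[126,12,18] → #
    (2,4)@(5, 9): e=[114,48,-6] → ·
    (1,5)@(3, 11): e=[110,8,38] → #
    (2,5)@(5, 11): e=[98,44,14] → #
    (3,5)@(7, 11): e=[86,80,-10] → ·
    (1,6)@(3, 13): e=[94,4,58] → #
    (3,6)@(7, 13): e=[70,76,10] → #
    (4,6)@(9, 13): e=[58,112,-14] → ·
    (1,7)@(3, 15): e=[78,0,78] → #  [on edge]
    (4,7)@(9, 15): e=[42,108,6] → #
    (5,7)@(11, 15): e=[30,144,-18] → ·
    (1,8)@(3, 17): e=[62,-4,98] → ·
  covered (20 px):
    · · · · · · ·
    · · · · · · ·
    · · · · · · ·
    · · · · · · ·
    · # · · · · ·
    · # # · · · ·
    · # # # · · ·
    · # # # # · ·
    · · # # # # ·
    · · # # # · ·
    · · # # · · ·
    · · # · · · ·
T1:
  2·area = 84
  edge (8, 6)→(14, 6): d=(6,0) top-left  bias=+0
  edge (14, 6)→(4, 20): d=(-10,14) right/bottom  bias=-1
  edge (4, 20)→(8, 6): d=(4,-14) top-left  bias=+0
    (4,3)@(9, 7): e=[6,60,18] → #
    (5,3)@(11, 7): e=[6,32,46] → #
    (6,3)@(13, 7): e=[6,4,74] → #
    (4,4)@(9, 9): e=[18,40,26] → #
    (6,4)@(13, 9): e=[18,-16,82] → ·
    (3,5)@(7, 11): e=[30,48,6] → #
    (5,5)@(11, 11): e=[30,-8,62] → ·
    (3,6)@(7, 13): e=[42,28,14] → #
    (4,6)@(9, 13): e=[42,0,42] → ·  [on edge]
    (3,7)@(7, 15): e=[54,8,22] → #
    (4,7)@(9, 15): e=[54,-20,50] → ·
    (2,8)@(5, 17): e=[66,16,2] → #
  covered (10 px):
    · · · · · · ·
    · · · · · · ·
    · · · · · · ·
    · · · · # # #
    · · · · # # ·
    · · · # # · ·
    · · · # · · ·
    · · · # · · ·
    · · # · · · ·
    · · · · · · ·
    · · · · · · ·
    · · · · · · ·
T2:
  2·area = 120
  edge (4, 4)→(12, 14): d=(8,10) right/bottom  bias=-1
  edge (12, 14)→(0, 14): d=(-12,0) right/bottom  bias=-1
  edge (0, 14)→(4, 4): d=(4,-10) top-left  bias=+0
    (1,3)@(3, 7): e=[34,84,2] → #
    (2,3)@(5, 7): e=[14,84,22] → #
    (3,3)@(7, 7): e=[-6,84,42] → ·
    (1,4)@(3, 9): e=[50,60,10] → #
    (3,4)@(7, 9): e=[10,60,50] → #
    (4,4)@(9, 9): e=[-10,60,70] → ·
    (1,5)@(3, 11): e=[66,36,18] → #
    (4,5)@(9, 11): e=[6,36,78] → #
    (5,5)@(11, 11): e=[-14,36,98] → ·
    (0,6)@(1, 13): e=[102,12,6] → #
    (5,6)@(11, 13): e=[2,12,106] → #
    (6,6)@(13, 13): e=[-18,12,126] → ·
  covered (15 px):
    · · · · · · ·
    · · · · · · ·
    · · · · · · ·
    · # # · · · ·
    · # # # · · ·
    · # # # # · ·
    # # # # # # ·
    · · · · · · ·
    · · · · · · ·
    · · · · · · ·
    · · · · · · ·
    · · · · · · ·
T3:
  2·area = 106
  edge (12, 10)→(11, 18): d=(-1,8) right/bottom  bias=-1
  edge (11, 18)→(0, 0): d=(-11,-18) top-left  bias=+0
  edge (0, 0)→(12, 10): d=(12,10) right/bottom  bias=-1
    (0,0)@(1, 1): e=[97,7,2] → #
    (1,0)@(3, 1): e=[81,43,-18] → ·
    (0,1)@(1, 3): e=[95,-15,26] → ·
    (1,1)@(3, 3): e=[79,21,6] → #
    (2,1)@(5, 3): e=[63,57,-14] → ·
    (1,2)@(3, 5): e=[77,-1,30] → ·
    (2,2)@(5, 5): e=[61,35,10] → #
    (3,2)@(7, 5): e=[45,71,-10] → ·
    (2,3)@(5, 7): e=[59,13,34] → #
    (3,3)@(7, 7): e=[43,49,14] → #
    (4,3)@(9, 7): e=[27,85,-6] → ·
    (2,4)@(5, 9): e=[57,-9,58] → ·
  covered (14 px):
    # · · · · · ·
    · # · · · · ·
    · · # · · · ·
    · · # # · · ·
    · · · # # · ·
    · · · # # # ·
    · · · · # # ·
    · · · · · # ·
    · · · · · # ·
    · · · · · · ·
    · · · · · · ·
    · · · · · · ·

Result: [36,78,6]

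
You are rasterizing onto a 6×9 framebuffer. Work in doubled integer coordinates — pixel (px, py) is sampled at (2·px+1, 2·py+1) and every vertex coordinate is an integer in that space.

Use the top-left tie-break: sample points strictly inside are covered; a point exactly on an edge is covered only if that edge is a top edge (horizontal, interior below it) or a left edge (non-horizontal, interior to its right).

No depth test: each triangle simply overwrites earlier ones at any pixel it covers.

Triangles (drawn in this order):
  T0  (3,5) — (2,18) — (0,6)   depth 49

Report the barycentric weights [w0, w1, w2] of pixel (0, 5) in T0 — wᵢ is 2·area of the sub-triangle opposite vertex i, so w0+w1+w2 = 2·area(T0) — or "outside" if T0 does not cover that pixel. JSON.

T0:
  2·area = 38
  edge (3, 5)→(2, 18): d=(-1,13) right/bottom  bias=-1
  edge (2, 18)→(0, 6): d=(-2,-12) top-left  bias=+0
  edge (0, 6)→(3, 5): d=(3,-1) top-left  bias=+0
    (4,1)@(9, 3): e=[-76,114,0] → ·  [on edge]
    (1,2)@(3, 5): e=[0,38,0] → ·  [on edge]
    (0,3)@(1, 7): e=[24,10,4] → █
    (1,3)@(3, 7): e=[-2,34,6] → ·
    (0,4)@(1, 9): e=[22,6,10] → █
    (1,4)@(3, 9): e=[-4,30,12] → ·
    (0,5)@(1, 11): e=[20,2,16] → █
    (1,5)@(3, 11): e=[-6,26,18] → ·
    (0,6)@(1, 13): e=[18,-2,22] → ·
  covered (3 px):
    · · · · · ·
    · · · · · ·
    · · · · · ·
    █ · · · · ·
    █ · · · · ·
    █ · · · · ·
    · · · · · ·
    · · · · · ·
    · · · · · ·

Result: [2,16,20]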